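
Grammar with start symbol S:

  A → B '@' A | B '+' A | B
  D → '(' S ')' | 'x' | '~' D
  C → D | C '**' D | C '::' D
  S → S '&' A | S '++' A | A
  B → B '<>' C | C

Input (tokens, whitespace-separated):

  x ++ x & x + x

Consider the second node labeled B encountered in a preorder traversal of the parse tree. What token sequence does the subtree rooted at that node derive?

[S [S [S [A [B [C [D x]]]]] ++ [A [B [C [D x]]]]] & [A [B [C [D x]]] + [A [B [C [D x]]]]]]

x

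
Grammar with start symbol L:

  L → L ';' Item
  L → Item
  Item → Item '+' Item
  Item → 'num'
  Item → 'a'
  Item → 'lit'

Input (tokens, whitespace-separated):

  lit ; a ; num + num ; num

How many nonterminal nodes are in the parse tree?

10

[L [L [L [L [Item lit]] ; [Item a]] ; [Item [Item num] + [Item num]]] ; [Item num]]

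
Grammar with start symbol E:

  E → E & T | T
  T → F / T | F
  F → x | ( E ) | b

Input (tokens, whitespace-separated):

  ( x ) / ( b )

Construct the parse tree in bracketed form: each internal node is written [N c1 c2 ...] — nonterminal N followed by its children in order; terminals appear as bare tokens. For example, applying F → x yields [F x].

[E [T [F ( [E [T [F x]]] )] / [T [F ( [E [T [F b]]] )]]]]

E
T
F / T
( E ) / T
( T ) / T
( F ) / T
( x ) / T
( x ) / F
( x ) / ( E )
( x ) / ( T )
( x ) / ( F )
( x ) / ( b )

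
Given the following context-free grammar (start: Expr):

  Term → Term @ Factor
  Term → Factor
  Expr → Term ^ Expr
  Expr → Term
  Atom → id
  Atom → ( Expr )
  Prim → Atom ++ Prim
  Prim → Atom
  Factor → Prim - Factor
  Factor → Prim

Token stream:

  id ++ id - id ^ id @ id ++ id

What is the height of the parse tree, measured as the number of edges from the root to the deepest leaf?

7

[Expr [Term [Factor [Prim [Atom id] ++ [Prim [Atom id]]] - [Factor [Prim [Atom id]]]]] ^ [Expr [Term [Term [Factor [Prim [Atom id]]]] @ [Factor [Prim [Atom id] ++ [Prim [Atom id]]]]]]]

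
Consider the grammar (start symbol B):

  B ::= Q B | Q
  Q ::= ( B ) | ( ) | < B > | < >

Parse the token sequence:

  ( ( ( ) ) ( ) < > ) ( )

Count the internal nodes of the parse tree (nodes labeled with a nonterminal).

[B [Q ( [B [Q ( [B [Q ( )]] )] [B [Q ( )] [B [Q < >]]]] )] [B [Q ( )]]]

12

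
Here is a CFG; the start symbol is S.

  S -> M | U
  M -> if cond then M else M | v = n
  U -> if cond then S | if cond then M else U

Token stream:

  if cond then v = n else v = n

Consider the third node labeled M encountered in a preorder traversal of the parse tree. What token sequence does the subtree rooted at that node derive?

v = n

[S [M if cond then [M v = n] else [M v = n]]]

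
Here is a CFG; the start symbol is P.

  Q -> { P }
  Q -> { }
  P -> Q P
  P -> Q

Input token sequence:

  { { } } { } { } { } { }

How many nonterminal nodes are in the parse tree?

12

[P [Q { [P [Q { }]] }] [P [Q { }] [P [Q { }] [P [Q { }] [P [Q { }]]]]]]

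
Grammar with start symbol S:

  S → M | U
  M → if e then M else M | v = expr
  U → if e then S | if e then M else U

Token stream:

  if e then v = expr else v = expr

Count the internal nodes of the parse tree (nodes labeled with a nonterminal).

[S [M if e then [M v = expr] else [M v = expr]]]

4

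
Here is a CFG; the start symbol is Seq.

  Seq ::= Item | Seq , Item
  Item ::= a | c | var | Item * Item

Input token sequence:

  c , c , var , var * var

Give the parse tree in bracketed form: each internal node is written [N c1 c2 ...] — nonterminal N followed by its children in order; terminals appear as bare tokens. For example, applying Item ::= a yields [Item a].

[Seq [Seq [Seq [Seq [Item c]] , [Item c]] , [Item var]] , [Item [Item var] * [Item var]]]

Seq
Seq , Item
Seq , Item , Item
Seq , Item , Item , Item
Item , Item , Item , Item
c , Item , Item , Item
c , c , Item , Item
c , c , var , Item
c , c , var , Item * Item
c , c , var , var * Item
c , c , var , var * var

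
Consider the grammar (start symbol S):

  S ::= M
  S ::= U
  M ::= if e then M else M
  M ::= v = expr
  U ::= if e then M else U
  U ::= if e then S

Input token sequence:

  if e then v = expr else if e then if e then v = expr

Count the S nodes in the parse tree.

[S [U if e then [M v = expr] else [U if e then [S [U if e then [S [M v = expr]]]]]]]

3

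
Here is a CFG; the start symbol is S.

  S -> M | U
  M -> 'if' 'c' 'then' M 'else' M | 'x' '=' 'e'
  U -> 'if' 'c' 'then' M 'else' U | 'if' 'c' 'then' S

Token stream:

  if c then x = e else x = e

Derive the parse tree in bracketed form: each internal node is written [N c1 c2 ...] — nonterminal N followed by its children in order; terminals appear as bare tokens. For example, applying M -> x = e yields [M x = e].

S
M
if c then M else M
if c then x = e else M
if c then x = e else x = e

[S [M if c then [M x = e] else [M x = e]]]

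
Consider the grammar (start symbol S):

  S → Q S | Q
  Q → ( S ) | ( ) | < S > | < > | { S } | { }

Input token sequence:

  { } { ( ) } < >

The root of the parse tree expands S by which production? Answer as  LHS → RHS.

S → Q S

[S [Q { }] [S [Q { [S [Q ( )]] }] [S [Q < >]]]]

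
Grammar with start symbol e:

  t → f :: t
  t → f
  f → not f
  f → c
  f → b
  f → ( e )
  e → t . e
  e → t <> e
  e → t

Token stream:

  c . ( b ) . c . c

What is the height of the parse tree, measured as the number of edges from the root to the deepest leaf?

[e [t [f c]] . [e [t [f ( [e [t [f b]]] )]] . [e [t [f c]] . [e [t [f c]]]]]]

7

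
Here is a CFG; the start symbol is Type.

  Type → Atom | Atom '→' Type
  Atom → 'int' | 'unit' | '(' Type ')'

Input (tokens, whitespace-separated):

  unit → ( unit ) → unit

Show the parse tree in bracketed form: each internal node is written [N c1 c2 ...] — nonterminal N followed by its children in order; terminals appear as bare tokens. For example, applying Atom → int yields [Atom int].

Type
Atom → Type
unit → Type
unit → Atom → Type
unit → ( Type ) → Type
unit → ( Atom ) → Type
unit → ( unit ) → Type
unit → ( unit ) → Atom
unit → ( unit ) → unit

[Type [Atom unit] → [Type [Atom ( [Type [Atom unit]] )] → [Type [Atom unit]]]]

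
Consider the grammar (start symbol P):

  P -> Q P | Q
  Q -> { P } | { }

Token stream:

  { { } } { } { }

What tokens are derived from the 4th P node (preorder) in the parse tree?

{ }

[P [Q { [P [Q { }]] }] [P [Q { }] [P [Q { }]]]]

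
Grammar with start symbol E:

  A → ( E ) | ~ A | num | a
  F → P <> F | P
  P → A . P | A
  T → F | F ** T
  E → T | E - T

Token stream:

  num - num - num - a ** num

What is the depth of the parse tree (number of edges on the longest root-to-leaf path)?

8

[E [E [E [E [T [F [P [A num]]]]] - [T [F [P [A num]]]]] - [T [F [P [A num]]]]] - [T [F [P [A a]]] ** [T [F [P [A num]]]]]]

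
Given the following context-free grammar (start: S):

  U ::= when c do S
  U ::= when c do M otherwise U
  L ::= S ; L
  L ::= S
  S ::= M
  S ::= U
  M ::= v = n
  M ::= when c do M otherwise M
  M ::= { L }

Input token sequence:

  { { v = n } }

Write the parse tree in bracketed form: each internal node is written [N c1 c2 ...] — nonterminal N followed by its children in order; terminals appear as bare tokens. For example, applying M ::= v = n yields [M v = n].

S
M
{ L }
{ S }
{ M }
{ { L } }
{ { S } }
{ { M } }
{ { v = n } }

[S [M { [L [S [M { [L [S [M v = n]]] }]]] }]]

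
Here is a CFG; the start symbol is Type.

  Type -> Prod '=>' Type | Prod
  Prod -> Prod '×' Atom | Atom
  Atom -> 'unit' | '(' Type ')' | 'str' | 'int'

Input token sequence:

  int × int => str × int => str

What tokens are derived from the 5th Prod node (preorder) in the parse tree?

[Type [Prod [Prod [Atom int]] × [Atom int]] => [Type [Prod [Prod [Atom str]] × [Atom int]] => [Type [Prod [Atom str]]]]]

str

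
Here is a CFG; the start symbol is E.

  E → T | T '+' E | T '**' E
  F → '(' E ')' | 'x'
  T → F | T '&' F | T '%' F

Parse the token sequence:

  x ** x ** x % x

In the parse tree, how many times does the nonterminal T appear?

4

[E [T [F x]] ** [E [T [F x]] ** [E [T [T [F x]] % [F x]]]]]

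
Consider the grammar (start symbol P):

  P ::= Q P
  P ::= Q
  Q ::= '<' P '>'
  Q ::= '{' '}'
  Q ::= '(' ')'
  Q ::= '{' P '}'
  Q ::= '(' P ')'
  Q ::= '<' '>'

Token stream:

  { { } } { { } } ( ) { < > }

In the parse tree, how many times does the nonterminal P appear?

[P [Q { [P [Q { }]] }] [P [Q { [P [Q { }]] }] [P [Q ( )] [P [Q { [P [Q < >]] }]]]]]

7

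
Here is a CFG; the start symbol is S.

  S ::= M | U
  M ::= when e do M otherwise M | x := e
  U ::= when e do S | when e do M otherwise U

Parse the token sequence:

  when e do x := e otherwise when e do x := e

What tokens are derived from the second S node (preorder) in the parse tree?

[S [U when e do [M x := e] otherwise [U when e do [S [M x := e]]]]]

x := e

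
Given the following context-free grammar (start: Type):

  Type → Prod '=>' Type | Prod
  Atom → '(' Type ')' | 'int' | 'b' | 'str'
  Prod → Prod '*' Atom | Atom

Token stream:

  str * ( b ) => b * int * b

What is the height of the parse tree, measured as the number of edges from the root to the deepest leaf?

[Type [Prod [Prod [Atom str]] * [Atom ( [Type [Prod [Atom b]]] )]] => [Type [Prod [Prod [Prod [Atom b]] * [Atom int]] * [Atom b]]]]

6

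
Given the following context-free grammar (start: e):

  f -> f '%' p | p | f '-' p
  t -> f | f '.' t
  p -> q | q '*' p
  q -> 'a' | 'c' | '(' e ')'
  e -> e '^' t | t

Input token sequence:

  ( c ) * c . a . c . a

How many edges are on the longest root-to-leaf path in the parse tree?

10

[e [t [f [p [q ( [e [t [f [p [q c]]]]] )] * [p [q c]]]] . [t [f [p [q a]]] . [t [f [p [q c]]] . [t [f [p [q a]]]]]]]]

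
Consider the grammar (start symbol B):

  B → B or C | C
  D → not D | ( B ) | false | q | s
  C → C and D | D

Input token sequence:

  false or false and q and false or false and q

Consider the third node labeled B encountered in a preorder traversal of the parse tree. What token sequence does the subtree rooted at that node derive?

false

[B [B [B [C [D false]]] or [C [C [C [D false]] and [D q]] and [D false]]] or [C [C [D false]] and [D q]]]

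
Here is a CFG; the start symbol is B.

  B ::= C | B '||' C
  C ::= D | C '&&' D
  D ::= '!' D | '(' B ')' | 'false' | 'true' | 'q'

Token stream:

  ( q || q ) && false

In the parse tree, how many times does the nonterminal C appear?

4

[B [C [C [D ( [B [B [C [D q]]] || [C [D q]]] )]] && [D false]]]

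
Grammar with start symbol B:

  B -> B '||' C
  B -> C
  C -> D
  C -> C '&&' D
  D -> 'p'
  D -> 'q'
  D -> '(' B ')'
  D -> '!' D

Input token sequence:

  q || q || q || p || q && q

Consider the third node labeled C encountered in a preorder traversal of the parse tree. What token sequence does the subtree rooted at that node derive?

q

[B [B [B [B [B [C [D q]]] || [C [D q]]] || [C [D q]]] || [C [D p]]] || [C [C [D q]] && [D q]]]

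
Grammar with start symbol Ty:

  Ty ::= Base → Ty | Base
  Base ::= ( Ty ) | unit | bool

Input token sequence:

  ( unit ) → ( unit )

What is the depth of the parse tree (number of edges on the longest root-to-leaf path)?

[Ty [Base ( [Ty [Base unit]] )] → [Ty [Base ( [Ty [Base unit]] )]]]

5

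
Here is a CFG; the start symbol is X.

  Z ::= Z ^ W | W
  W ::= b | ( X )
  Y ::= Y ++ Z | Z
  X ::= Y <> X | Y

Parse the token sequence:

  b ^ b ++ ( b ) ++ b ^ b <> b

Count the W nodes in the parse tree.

[X [Y [Y [Y [Z [Z [W b]] ^ [W b]]] ++ [Z [W ( [X [Y [Z [W b]]]] )]]] ++ [Z [Z [W b]] ^ [W b]]] <> [X [Y [Z [W b]]]]]

7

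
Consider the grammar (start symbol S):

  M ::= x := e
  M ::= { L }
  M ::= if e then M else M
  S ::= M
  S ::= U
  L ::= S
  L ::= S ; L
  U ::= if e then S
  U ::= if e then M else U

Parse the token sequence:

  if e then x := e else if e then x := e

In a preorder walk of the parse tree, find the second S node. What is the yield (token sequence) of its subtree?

[S [U if e then [M x := e] else [U if e then [S [M x := e]]]]]

x := e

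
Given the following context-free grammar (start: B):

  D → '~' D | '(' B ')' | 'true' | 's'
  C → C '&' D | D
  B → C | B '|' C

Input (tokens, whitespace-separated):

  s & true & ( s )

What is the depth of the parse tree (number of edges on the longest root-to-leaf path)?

[B [C [C [C [D s]] & [D true]] & [D ( [B [C [D s]]] )]]]

6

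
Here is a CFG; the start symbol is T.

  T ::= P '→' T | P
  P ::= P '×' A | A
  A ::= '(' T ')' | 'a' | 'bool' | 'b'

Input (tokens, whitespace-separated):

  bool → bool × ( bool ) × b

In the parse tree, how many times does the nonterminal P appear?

5

[T [P [A bool]] → [T [P [P [P [A bool]] × [A ( [T [P [A bool]]] )]] × [A b]]]]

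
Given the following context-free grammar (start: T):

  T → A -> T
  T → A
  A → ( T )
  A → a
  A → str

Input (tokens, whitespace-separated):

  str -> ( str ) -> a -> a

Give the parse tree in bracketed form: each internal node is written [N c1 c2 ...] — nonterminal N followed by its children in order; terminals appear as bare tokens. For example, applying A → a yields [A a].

[T [A str] -> [T [A ( [T [A str]] )] -> [T [A a] -> [T [A a]]]]]

T
A -> T
str -> T
str -> A -> T
str -> ( T ) -> T
str -> ( A ) -> T
str -> ( str ) -> T
str -> ( str ) -> A -> T
str -> ( str ) -> a -> T
str -> ( str ) -> a -> A
str -> ( str ) -> a -> a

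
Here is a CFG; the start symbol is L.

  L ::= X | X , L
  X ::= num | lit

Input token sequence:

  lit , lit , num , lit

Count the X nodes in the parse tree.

4

[L [X lit] , [L [X lit] , [L [X num] , [L [X lit]]]]]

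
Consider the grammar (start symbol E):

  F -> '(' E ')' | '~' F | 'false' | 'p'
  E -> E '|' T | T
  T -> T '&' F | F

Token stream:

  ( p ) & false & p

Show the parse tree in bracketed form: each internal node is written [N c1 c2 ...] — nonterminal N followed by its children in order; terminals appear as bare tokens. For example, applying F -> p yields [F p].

[E [T [T [T [F ( [E [T [F p]]] )]] & [F false]] & [F p]]]

E
T
T & F
T & F & F
F & F & F
( E ) & F & F
( T ) & F & F
( F ) & F & F
( p ) & F & F
( p ) & false & F
( p ) & false & p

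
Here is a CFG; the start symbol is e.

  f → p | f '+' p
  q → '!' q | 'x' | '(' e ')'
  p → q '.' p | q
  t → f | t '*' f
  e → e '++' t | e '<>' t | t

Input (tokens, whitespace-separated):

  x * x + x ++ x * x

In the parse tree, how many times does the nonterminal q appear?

5

[e [e [t [t [f [p [q x]]]] * [f [f [p [q x]]] + [p [q x]]]]] ++ [t [t [f [p [q x]]]] * [f [p [q x]]]]]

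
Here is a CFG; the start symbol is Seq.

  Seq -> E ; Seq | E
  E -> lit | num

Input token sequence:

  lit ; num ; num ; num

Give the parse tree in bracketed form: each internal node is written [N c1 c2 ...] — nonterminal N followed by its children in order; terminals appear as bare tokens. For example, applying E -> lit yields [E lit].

Seq
E ; Seq
lit ; Seq
lit ; E ; Seq
lit ; num ; Seq
lit ; num ; E ; Seq
lit ; num ; num ; Seq
lit ; num ; num ; E
lit ; num ; num ; num

[Seq [E lit] ; [Seq [E num] ; [Seq [E num] ; [Seq [E num]]]]]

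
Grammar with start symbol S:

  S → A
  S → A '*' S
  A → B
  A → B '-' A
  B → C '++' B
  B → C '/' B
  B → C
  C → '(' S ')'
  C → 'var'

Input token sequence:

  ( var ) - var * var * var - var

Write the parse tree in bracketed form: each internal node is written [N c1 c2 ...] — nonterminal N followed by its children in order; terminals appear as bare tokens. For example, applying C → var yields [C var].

S
A * S
B - A * S
C - A * S
( S ) - A * S
( A ) - A * S
( B ) - A * S
( C ) - A * S
( var ) - A * S
( var ) - B * S
( var ) - C * S
( var ) - var * S
( var ) - var * A * S
( var ) - var * B * S
( var ) - var * C * S
( var ) - var * var * S
( var ) - var * var * A
( var ) - var * var * B - A
( var ) - var * var * C - A
( var ) - var * var * var - A
( var ) - var * var * var - B
( var ) - var * var * var - C
( var ) - var * var * var - var

[S [A [B [C ( [S [A [B [C var]]]] )]] - [A [B [C var]]]] * [S [A [B [C var]]] * [S [A [B [C var]] - [A [B [C var]]]]]]]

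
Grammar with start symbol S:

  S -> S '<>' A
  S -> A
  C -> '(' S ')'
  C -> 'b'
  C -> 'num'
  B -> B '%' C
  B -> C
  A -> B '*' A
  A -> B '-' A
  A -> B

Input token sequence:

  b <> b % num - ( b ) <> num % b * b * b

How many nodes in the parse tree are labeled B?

9

[S [S [S [A [B [C b]]]] <> [A [B [B [C b]] % [C num]] - [A [B [C ( [S [A [B [C b]]]] )]]]]] <> [A [B [B [C num]] % [C b]] * [A [B [C b]] * [A [B [C b]]]]]]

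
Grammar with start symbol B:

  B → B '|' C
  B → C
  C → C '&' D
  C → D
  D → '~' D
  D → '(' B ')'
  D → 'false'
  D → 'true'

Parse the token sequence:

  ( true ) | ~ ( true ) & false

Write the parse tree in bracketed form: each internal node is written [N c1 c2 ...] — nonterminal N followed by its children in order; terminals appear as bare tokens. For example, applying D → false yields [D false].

[B [B [C [D ( [B [C [D true]]] )]]] | [C [C [D ~ [D ( [B [C [D true]]] )]]] & [D false]]]

B
B | C
C | C
D | C
( B ) | C
( C ) | C
( D ) | C
( true ) | C
( true ) | C & D
( true ) | D & D
( true ) | ~ D & D
( true ) | ~ ( B ) & D
( true ) | ~ ( C ) & D
( true ) | ~ ( D ) & D
( true ) | ~ ( true ) & D
( true ) | ~ ( true ) & false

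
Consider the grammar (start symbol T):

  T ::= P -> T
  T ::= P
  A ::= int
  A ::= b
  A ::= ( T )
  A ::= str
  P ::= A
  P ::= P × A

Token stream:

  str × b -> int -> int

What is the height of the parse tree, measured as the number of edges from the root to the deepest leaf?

5

[T [P [P [A str]] × [A b]] -> [T [P [A int]] -> [T [P [A int]]]]]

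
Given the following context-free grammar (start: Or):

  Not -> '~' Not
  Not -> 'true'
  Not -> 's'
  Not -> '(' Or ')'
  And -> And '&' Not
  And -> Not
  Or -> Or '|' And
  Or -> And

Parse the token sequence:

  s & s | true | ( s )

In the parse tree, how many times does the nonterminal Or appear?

[Or [Or [Or [And [And [Not s]] & [Not s]]] | [And [Not true]]] | [And [Not ( [Or [And [Not s]]] )]]]

4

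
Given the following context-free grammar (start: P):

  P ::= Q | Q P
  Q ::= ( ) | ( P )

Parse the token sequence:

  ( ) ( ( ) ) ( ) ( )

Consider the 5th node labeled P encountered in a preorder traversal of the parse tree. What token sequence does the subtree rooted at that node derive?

( )

[P [Q ( )] [P [Q ( [P [Q ( )]] )] [P [Q ( )] [P [Q ( )]]]]]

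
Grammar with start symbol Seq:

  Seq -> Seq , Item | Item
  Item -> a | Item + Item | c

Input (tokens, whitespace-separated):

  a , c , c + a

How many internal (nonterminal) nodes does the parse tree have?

8

[Seq [Seq [Seq [Item a]] , [Item c]] , [Item [Item c] + [Item a]]]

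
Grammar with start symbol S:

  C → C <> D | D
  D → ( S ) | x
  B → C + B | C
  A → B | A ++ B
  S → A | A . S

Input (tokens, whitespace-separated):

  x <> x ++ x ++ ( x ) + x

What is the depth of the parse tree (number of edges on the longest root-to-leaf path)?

10

[S [A [A [A [B [C [C [D x]] <> [D x]]]] ++ [B [C [D x]]]] ++ [B [C [D ( [S [A [B [C [D x]]]]] )]] + [B [C [D x]]]]]]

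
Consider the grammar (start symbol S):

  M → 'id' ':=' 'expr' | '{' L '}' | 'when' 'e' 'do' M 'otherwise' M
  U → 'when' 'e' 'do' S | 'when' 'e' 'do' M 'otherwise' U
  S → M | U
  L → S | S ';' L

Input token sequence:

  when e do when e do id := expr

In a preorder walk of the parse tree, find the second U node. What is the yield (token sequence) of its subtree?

when e do id := expr

[S [U when e do [S [U when e do [S [M id := expr]]]]]]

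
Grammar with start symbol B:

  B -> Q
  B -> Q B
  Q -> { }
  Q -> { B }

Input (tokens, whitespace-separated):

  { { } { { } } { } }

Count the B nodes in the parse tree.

[B [Q { [B [Q { }] [B [Q { [B [Q { }]] }] [B [Q { }]]]] }]]

5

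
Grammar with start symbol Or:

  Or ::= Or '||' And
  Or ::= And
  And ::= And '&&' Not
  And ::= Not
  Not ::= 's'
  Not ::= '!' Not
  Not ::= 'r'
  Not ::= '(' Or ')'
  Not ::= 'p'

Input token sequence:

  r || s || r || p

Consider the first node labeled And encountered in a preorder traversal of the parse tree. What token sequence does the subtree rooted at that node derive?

[Or [Or [Or [Or [And [Not r]]] || [And [Not s]]] || [And [Not r]]] || [And [Not p]]]

r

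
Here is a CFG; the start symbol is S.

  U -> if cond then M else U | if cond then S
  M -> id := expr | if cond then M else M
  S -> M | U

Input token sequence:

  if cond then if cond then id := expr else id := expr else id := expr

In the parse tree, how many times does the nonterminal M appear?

[S [M if cond then [M if cond then [M id := expr] else [M id := expr]] else [M id := expr]]]

5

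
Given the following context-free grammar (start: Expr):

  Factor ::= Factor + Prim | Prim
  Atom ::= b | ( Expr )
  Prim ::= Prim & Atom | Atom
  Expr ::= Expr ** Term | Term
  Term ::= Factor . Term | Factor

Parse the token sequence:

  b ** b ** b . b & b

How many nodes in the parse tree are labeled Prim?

5

[Expr [Expr [Expr [Term [Factor [Prim [Atom b]]]]] ** [Term [Factor [Prim [Atom b]]]]] ** [Term [Factor [Prim [Atom b]]] . [Term [Factor [Prim [Prim [Atom b]] & [Atom b]]]]]]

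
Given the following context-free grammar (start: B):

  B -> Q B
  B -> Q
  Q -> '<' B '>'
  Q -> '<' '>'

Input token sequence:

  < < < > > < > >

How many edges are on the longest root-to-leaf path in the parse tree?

[B [Q < [B [Q < [B [Q < >]] >] [B [Q < >]]] >]]

6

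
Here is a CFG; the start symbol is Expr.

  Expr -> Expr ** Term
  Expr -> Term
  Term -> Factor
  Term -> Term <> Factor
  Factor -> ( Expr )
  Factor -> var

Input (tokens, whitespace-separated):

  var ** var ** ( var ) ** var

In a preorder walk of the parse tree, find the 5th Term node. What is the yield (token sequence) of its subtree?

var

[Expr [Expr [Expr [Expr [Term [Factor var]]] ** [Term [Factor var]]] ** [Term [Factor ( [Expr [Term [Factor var]]] )]]] ** [Term [Factor var]]]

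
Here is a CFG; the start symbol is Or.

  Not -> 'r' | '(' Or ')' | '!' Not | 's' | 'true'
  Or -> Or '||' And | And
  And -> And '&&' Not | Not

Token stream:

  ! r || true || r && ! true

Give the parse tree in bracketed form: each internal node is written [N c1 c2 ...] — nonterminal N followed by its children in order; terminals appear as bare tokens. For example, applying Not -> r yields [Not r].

Or
Or || And
Or || And || And
And || And || And
Not || And || And
! Not || And || And
! r || And || And
! r || Not || And
! r || true || And
! r || true || And && Not
! r || true || Not && Not
! r || true || r && Not
! r || true || r && ! Not
! r || true || r && ! true

[Or [Or [Or [And [Not ! [Not r]]]] || [And [Not true]]] || [And [And [Not r]] && [Not ! [Not true]]]]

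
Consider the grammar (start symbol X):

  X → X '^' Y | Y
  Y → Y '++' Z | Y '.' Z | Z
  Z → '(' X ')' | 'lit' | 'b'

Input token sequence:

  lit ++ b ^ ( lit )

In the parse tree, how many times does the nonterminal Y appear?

4

[X [X [Y [Y [Z lit]] ++ [Z b]]] ^ [Y [Z ( [X [Y [Z lit]]] )]]]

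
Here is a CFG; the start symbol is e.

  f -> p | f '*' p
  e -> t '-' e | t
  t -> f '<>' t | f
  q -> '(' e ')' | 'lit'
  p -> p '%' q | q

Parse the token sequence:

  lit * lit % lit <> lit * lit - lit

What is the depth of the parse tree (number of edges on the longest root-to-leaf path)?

[e [t [f [f [p [q lit]]] * [p [p [q lit]] % [q lit]]] <> [t [f [f [p [q lit]]] * [p [q lit]]]]] - [e [t [f [p [q lit]]]]]]

7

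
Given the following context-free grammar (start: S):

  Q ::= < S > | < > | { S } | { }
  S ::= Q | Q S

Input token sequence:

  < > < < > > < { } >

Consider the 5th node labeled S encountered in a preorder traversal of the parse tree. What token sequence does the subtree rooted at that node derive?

{ }

[S [Q < >] [S [Q < [S [Q < >]] >] [S [Q < [S [Q { }]] >]]]]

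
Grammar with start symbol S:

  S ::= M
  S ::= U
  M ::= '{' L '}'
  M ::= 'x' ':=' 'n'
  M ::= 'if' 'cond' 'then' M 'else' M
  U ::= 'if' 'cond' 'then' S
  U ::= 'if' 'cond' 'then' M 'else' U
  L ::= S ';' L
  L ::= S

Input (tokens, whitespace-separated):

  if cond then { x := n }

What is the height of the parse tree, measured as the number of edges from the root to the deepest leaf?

[S [U if cond then [S [M { [L [S [M x := n]]] }]]]]

7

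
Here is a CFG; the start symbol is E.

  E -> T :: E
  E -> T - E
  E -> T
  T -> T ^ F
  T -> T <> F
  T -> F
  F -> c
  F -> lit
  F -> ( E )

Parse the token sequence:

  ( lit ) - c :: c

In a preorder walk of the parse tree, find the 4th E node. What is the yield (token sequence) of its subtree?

c

[E [T [F ( [E [T [F lit]]] )]] - [E [T [F c]] :: [E [T [F c]]]]]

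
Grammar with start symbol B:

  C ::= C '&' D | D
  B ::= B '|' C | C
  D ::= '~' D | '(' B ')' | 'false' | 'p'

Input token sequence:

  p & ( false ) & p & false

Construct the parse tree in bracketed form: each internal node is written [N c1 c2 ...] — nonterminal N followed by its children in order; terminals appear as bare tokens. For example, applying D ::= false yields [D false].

B
C
C & D
C & D & D
C & D & D & D
D & D & D & D
p & D & D & D
p & ( B ) & D & D
p & ( C ) & D & D
p & ( D ) & D & D
p & ( false ) & D & D
p & ( false ) & p & D
p & ( false ) & p & false

[B [C [C [C [C [D p]] & [D ( [B [C [D false]]] )]] & [D p]] & [D false]]]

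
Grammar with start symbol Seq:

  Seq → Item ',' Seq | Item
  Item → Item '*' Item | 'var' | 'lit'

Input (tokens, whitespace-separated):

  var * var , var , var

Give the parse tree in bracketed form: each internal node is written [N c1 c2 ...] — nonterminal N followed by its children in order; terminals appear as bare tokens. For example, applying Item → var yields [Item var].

Seq
Item , Seq
Item * Item , Seq
var * Item , Seq
var * var , Seq
var * var , Item , Seq
var * var , var , Seq
var * var , var , Item
var * var , var , var

[Seq [Item [Item var] * [Item var]] , [Seq [Item var] , [Seq [Item var]]]]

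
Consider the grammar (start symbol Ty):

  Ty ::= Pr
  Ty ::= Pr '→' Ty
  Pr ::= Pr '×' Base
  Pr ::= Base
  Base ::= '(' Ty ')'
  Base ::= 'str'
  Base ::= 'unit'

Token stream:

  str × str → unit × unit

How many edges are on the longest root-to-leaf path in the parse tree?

5

[Ty [Pr [Pr [Base str]] × [Base str]] → [Ty [Pr [Pr [Base unit]] × [Base unit]]]]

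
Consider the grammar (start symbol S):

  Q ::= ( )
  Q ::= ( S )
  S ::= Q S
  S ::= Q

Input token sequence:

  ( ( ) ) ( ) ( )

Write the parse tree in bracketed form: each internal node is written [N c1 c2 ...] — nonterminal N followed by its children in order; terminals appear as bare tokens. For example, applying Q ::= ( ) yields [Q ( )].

[S [Q ( [S [Q ( )]] )] [S [Q ( )] [S [Q ( )]]]]

S
Q S
( S ) S
( Q ) S
( ( ) ) S
( ( ) ) Q S
( ( ) ) ( ) S
( ( ) ) ( ) Q
( ( ) ) ( ) ( )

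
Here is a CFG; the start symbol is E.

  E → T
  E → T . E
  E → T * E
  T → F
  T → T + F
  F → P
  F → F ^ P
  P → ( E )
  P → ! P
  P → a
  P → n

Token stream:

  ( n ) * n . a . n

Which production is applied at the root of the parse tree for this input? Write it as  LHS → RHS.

E → T * E

[E [T [F [P ( [E [T [F [P n]]]] )]]] * [E [T [F [P n]]] . [E [T [F [P a]]] . [E [T [F [P n]]]]]]]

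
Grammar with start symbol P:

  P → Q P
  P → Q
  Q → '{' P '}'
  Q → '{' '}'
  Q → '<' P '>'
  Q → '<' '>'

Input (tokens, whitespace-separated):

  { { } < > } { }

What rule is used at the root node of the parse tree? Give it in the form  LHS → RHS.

P → Q P

[P [Q { [P [Q { }] [P [Q < >]]] }] [P [Q { }]]]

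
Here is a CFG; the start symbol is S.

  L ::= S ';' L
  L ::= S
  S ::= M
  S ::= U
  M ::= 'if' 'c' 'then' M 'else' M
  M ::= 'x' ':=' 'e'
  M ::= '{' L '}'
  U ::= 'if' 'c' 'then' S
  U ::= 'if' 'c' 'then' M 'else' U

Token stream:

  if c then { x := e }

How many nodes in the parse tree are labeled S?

3

[S [U if c then [S [M { [L [S [M x := e]]] }]]]]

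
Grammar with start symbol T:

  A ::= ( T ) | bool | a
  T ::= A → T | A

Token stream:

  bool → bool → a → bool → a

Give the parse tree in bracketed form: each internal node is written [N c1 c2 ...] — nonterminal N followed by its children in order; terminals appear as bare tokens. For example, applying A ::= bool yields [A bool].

[T [A bool] → [T [A bool] → [T [A a] → [T [A bool] → [T [A a]]]]]]

T
A → T
bool → T
bool → A → T
bool → bool → T
bool → bool → A → T
bool → bool → a → T
bool → bool → a → A → T
bool → bool → a → bool → T
bool → bool → a → bool → A
bool → bool → a → bool → a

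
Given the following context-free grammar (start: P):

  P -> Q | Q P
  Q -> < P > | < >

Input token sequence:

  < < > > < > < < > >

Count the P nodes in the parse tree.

[P [Q < [P [Q < >]] >] [P [Q < >] [P [Q < [P [Q < >]] >]]]]

5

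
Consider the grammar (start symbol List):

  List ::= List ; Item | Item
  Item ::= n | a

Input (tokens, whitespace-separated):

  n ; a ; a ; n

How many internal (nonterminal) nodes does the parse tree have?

8

[List [List [List [List [Item n]] ; [Item a]] ; [Item a]] ; [Item n]]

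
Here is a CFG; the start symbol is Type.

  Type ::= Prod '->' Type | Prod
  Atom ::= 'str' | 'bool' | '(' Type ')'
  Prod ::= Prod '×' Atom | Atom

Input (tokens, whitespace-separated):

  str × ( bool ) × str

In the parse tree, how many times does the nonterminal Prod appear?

[Type [Prod [Prod [Prod [Atom str]] × [Atom ( [Type [Prod [Atom bool]]] )]] × [Atom str]]]

4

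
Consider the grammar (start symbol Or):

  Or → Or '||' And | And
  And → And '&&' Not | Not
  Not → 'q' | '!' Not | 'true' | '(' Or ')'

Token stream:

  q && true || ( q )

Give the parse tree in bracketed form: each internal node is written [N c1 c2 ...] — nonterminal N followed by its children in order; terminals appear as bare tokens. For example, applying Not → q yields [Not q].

Or
Or || And
And || And
And && Not || And
Not && Not || And
q && Not || And
q && true || And
q && true || Not
q && true || ( Or )
q && true || ( And )
q && true || ( Not )
q && true || ( q )

[Or [Or [And [And [Not q]] && [Not true]]] || [And [Not ( [Or [And [Not q]]] )]]]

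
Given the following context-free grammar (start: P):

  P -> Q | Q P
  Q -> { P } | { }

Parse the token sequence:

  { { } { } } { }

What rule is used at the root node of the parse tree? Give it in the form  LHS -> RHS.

P -> Q P

[P [Q { [P [Q { }] [P [Q { }]]] }] [P [Q { }]]]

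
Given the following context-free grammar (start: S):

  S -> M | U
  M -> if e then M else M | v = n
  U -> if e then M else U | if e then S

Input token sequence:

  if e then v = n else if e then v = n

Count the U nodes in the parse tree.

2

[S [U if e then [M v = n] else [U if e then [S [M v = n]]]]]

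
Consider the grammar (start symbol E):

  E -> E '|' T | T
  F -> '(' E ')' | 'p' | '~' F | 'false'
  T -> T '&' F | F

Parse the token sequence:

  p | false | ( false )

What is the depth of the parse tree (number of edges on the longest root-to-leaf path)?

[E [E [E [T [F p]]] | [T [F false]]] | [T [F ( [E [T [F false]]] )]]]

6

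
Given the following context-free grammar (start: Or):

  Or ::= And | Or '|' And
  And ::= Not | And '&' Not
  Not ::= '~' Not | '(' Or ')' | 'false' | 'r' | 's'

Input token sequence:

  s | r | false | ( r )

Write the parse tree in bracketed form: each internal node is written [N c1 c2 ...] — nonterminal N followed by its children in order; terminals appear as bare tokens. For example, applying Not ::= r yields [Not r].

Or
Or | And
Or | And | And
Or | And | And | And
And | And | And | And
Not | And | And | And
s | And | And | And
s | Not | And | And
s | r | And | And
s | r | Not | And
s | r | false | And
s | r | false | Not
s | r | false | ( Or )
s | r | false | ( And )
s | r | false | ( Not )
s | r | false | ( r )

[Or [Or [Or [Or [And [Not s]]] | [And [Not r]]] | [And [Not false]]] | [And [Not ( [Or [And [Not r]]] )]]]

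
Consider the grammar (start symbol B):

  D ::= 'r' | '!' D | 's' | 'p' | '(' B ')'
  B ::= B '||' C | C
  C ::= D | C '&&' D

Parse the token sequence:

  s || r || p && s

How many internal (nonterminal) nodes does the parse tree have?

[B [B [B [C [D s]]] || [C [D r]]] || [C [C [D p]] && [D s]]]

11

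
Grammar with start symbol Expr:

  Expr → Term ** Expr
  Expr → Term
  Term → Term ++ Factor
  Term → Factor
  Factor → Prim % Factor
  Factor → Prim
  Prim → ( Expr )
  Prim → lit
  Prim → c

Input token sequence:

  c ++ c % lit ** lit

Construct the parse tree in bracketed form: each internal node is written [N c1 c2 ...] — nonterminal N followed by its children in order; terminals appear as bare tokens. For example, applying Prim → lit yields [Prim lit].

Expr
Term ** Expr
Term ++ Factor ** Expr
Factor ++ Factor ** Expr
Prim ++ Factor ** Expr
c ++ Factor ** Expr
c ++ Prim % Factor ** Expr
c ++ c % Factor ** Expr
c ++ c % Prim ** Expr
c ++ c % lit ** Expr
c ++ c % lit ** Term
c ++ c % lit ** Factor
c ++ c % lit ** Prim
c ++ c % lit ** lit

[Expr [Term [Term [Factor [Prim c]]] ++ [Factor [Prim c] % [Factor [Prim lit]]]] ** [Expr [Term [Factor [Prim lit]]]]]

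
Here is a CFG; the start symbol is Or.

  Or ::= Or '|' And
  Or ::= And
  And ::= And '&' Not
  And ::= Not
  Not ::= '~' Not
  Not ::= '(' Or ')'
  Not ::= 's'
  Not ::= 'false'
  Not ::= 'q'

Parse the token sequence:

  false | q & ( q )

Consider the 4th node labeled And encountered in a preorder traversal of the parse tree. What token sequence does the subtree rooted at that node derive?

q

[Or [Or [And [Not false]]] | [And [And [Not q]] & [Not ( [Or [And [Not q]]] )]]]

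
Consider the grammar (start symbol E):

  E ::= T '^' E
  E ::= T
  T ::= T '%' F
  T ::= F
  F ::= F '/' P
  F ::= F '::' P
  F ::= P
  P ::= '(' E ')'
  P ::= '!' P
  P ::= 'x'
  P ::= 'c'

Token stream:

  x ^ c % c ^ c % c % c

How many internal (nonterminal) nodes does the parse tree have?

21

[E [T [F [P x]]] ^ [E [T [T [F [P c]]] % [F [P c]]] ^ [E [T [T [T [F [P c]]] % [F [P c]]] % [F [P c]]]]]]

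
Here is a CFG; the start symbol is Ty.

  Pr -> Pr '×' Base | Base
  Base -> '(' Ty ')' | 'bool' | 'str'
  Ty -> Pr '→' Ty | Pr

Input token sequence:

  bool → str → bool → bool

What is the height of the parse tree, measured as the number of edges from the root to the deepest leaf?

[Ty [Pr [Base bool]] → [Ty [Pr [Base str]] → [Ty [Pr [Base bool]] → [Ty [Pr [Base bool]]]]]]

6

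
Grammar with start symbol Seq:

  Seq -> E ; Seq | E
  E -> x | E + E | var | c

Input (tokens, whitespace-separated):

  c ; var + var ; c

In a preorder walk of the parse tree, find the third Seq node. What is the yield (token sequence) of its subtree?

[Seq [E c] ; [Seq [E [E var] + [E var]] ; [Seq [E c]]]]

c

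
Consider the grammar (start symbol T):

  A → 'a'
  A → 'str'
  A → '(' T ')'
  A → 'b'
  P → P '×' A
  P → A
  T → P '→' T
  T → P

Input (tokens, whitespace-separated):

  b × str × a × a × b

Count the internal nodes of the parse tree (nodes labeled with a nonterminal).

11

[T [P [P [P [P [P [A b]] × [A str]] × [A a]] × [A a]] × [A b]]]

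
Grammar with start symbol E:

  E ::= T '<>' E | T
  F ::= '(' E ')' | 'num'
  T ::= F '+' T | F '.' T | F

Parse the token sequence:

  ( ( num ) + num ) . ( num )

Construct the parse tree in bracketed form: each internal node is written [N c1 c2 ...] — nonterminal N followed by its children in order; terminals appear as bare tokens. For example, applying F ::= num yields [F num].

E
T
F . T
( E ) . T
( T ) . T
( F + T ) . T
( ( E ) + T ) . T
( ( T ) + T ) . T
( ( F ) + T ) . T
( ( num ) + T ) . T
( ( num ) + F ) . T
( ( num ) + num ) . T
( ( num ) + num ) . F
( ( num ) + num ) . ( E )
( ( num ) + num ) . ( T )
( ( num ) + num ) . ( F )
( ( num ) + num ) . ( num )

[E [T [F ( [E [T [F ( [E [T [F num]]] )] + [T [F num]]]] )] . [T [F ( [E [T [F num]]] )]]]]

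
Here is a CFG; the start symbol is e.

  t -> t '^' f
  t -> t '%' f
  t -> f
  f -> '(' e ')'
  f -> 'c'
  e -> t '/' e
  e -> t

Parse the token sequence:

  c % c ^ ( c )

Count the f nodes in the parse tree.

4

[e [t [t [t [f c]] % [f c]] ^ [f ( [e [t [f c]]] )]]]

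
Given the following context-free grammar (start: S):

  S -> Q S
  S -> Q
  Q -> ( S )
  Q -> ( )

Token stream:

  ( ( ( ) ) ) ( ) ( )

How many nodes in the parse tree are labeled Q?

[S [Q ( [S [Q ( [S [Q ( )]] )]] )] [S [Q ( )] [S [Q ( )]]]]

5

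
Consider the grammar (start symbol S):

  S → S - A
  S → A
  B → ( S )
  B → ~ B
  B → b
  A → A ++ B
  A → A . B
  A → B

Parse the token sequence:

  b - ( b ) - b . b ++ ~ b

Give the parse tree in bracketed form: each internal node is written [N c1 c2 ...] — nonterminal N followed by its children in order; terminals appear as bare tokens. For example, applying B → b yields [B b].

[S [S [S [A [B b]]] - [A [B ( [S [A [B b]]] )]]] - [A [A [A [B b]] . [B b]] ++ [B ~ [B b]]]]

S
S - A
S - A - A
A - A - A
B - A - A
b - A - A
b - B - A
b - ( S ) - A
b - ( A ) - A
b - ( B ) - A
b - ( b ) - A
b - ( b ) - A ++ B
b - ( b ) - A . B ++ B
b - ( b ) - B . B ++ B
b - ( b ) - b . B ++ B
b - ( b ) - b . b ++ B
b - ( b ) - b . b ++ ~ B
b - ( b ) - b . b ++ ~ b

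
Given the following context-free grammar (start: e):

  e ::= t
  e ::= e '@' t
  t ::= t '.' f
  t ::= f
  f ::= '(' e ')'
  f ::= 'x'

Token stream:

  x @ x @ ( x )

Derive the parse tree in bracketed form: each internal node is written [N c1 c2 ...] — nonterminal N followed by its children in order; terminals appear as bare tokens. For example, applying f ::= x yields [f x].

e
e @ t
e @ t @ t
t @ t @ t
f @ t @ t
x @ t @ t
x @ f @ t
x @ x @ t
x @ x @ f
x @ x @ ( e )
x @ x @ ( t )
x @ x @ ( f )
x @ x @ ( x )

[e [e [e [t [f x]]] @ [t [f x]]] @ [t [f ( [e [t [f x]]] )]]]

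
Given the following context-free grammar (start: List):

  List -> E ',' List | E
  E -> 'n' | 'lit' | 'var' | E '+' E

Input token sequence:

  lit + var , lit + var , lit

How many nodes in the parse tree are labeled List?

3

[List [E [E lit] + [E var]] , [List [E [E lit] + [E var]] , [List [E lit]]]]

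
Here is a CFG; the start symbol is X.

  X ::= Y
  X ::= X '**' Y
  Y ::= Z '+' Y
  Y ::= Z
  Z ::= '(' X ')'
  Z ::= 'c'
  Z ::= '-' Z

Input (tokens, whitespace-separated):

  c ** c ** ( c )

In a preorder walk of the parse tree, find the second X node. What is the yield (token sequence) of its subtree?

[X [X [X [Y [Z c]]] ** [Y [Z c]]] ** [Y [Z ( [X [Y [Z c]]] )]]]

c ** c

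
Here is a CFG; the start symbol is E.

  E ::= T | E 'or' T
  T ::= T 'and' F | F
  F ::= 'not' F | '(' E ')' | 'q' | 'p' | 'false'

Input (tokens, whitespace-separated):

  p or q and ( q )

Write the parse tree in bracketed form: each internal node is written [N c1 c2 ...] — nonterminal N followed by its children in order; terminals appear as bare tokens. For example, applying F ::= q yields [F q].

[E [E [T [F p]]] or [T [T [F q]] and [F ( [E [T [F q]]] )]]]

E
E or T
T or T
F or T
p or T
p or T and F
p or F and F
p or q and F
p or q and ( E )
p or q and ( T )
p or q and ( F )
p or q and ( q )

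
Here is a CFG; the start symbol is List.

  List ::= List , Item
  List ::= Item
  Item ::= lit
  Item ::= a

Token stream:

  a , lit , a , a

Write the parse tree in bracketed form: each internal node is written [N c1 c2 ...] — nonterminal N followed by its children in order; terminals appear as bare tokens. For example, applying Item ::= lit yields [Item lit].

[List [List [List [List [Item a]] , [Item lit]] , [Item a]] , [Item a]]

List
List , Item
List , Item , Item
List , Item , Item , Item
Item , Item , Item , Item
a , Item , Item , Item
a , lit , Item , Item
a , lit , a , Item
a , lit , a , a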